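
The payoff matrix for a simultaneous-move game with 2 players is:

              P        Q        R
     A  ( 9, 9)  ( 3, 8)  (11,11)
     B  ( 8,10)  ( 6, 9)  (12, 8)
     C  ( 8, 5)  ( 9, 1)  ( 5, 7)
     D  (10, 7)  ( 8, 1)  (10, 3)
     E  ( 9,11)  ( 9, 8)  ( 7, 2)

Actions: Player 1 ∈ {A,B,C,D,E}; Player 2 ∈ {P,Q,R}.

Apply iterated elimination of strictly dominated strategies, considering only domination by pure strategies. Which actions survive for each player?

P2 drop Q (P beats it: A:9>8 B:10>9 C:5>1 D:7>1 E:11>8)
P1 drop C (A beats it: P:9>8 R:11>5)
P1 drop E (D beats it: P:10>9 R:10>7)
P1→{A,B,D} P2→{P,R}

Remaining: P1:{A,B,D} P2:{P,R}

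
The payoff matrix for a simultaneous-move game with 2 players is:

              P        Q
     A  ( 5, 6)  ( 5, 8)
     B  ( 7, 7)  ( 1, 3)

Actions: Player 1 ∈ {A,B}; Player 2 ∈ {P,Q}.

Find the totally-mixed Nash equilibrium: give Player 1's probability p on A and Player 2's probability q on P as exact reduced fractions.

P1 indiff ⇒ q·5+(1-q)·5 = q·7+(1-q)·1 ⇒ q(-2) = (1-q)(-4) ⇒ q = 2/3
P2 indiff ⇒ p·6+(1-p)·7 = p·8+(1-p)·3 ⇒ p(-2) = (1-p)(-4) ⇒ p = 2/3

p=2/3, q=2/3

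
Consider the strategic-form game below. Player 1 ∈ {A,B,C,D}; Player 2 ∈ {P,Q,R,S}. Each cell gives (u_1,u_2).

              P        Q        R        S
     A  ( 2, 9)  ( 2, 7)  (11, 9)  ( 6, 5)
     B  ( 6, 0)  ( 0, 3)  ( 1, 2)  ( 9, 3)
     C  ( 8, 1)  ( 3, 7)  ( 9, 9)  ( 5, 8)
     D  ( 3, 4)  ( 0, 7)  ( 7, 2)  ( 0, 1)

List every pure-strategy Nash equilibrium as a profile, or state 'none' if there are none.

Nash profiles: (A,R), (B,S)

(A,P): not NE [P1→C gives 8>2]
(A,Q): not NE [P1→C gives 3>2; P2→R gives 9>7]
(A,R): NE
(A,S): not NE [P1→B gives 9>6; P2→R gives 9>5]
(B,P): not NE [P1→C gives 8>6; P2→S gives 3>0]
(B,Q): not NE [P1→C gives 3>0]
(B,R): not NE [P1→A gives 11>1; P2→S gives 3>2]
(B,S): NE
(C,P): not NE [P2→R gives 9>1]
(C,Q): not NE [P2→R gives 9>7]
(C,R): not NE [P1→A gives 11>9]
(C,S): not NE [P1→B gives 9>5; P2→R gives 9>8]
(D,P): not NE [P1→C gives 8>3; P2→Q gives 7>4]
(D,Q): not NE [P1→C gives 3>0]
(D,R): not NE [P1→A gives 11>7; P2→Q gives 7>2]
(D,S): not NE [P1→B gives 9>0; P2→Q gives 7>1]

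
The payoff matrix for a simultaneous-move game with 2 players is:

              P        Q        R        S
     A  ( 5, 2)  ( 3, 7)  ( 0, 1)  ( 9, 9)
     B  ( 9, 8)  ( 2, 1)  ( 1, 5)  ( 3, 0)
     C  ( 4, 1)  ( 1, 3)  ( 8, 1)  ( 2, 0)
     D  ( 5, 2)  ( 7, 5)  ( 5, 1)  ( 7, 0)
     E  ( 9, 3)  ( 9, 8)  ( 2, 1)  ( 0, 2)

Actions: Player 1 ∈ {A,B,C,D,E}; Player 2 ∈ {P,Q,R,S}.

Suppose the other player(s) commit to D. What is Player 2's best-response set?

u_2(P vs D) = 2
u_2(Q vs D) = 5
u_2(R vs D) = 1
u_2(S vs D) = 0
max payoff 5 at {Q}

argmax u_2 = {Q}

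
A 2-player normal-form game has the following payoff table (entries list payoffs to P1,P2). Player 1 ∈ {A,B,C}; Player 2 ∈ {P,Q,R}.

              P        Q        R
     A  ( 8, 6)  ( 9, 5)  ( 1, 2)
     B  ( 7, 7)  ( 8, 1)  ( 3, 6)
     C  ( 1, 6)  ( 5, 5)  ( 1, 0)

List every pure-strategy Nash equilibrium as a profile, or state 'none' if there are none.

NE set: (A,P)

(A,P): NE
(A,Q): not NE [P2→P gives 6>5]
(A,R): not NE [P1→B gives 3>1; P2→P gives 6>2]
(B,P): not NE [P1→A gives 8>7]
(B,Q): not NE [P1→A gives 9>8; P2→P gives 7>1]
(B,R): not NE [P2→P gives 7>6]
(C,P): not NE [P1→A gives 8>1]
(C,Q): not NE [P1→A gives 9>5; P2→P gives 6>5]
(C,R): not NE [P1→B gives 3>1; P2→P gives 6>0]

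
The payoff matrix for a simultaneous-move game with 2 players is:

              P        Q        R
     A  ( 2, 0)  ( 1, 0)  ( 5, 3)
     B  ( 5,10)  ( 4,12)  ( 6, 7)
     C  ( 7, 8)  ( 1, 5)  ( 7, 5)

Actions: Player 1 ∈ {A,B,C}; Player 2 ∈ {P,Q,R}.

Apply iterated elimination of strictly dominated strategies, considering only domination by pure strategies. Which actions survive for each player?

P1 drop A (B beats it: P:5>2 Q:4>1 R:6>5)
P2 drop R (P beats it: B:10>7 C:8>5)
P1→{B,C} P2→{P,Q}

Survivors P1:{B,C} P2:{P,Q}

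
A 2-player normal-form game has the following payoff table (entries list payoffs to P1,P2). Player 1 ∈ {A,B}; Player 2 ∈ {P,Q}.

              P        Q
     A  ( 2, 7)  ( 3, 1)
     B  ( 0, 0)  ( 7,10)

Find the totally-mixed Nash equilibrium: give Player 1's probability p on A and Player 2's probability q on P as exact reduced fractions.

P1 indiff ⇒ q·2+(1-q)·3 = q·0+(1-q)·7 ⇒ q(2) = (1-q)(4) ⇒ q = 2/3
P2 indiff ⇒ p·7+(1-p)·0 = p·1+(1-p)·10 ⇒ p(6) = (1-p)(10) ⇒ p = 5/8

p=5/8, q=2/3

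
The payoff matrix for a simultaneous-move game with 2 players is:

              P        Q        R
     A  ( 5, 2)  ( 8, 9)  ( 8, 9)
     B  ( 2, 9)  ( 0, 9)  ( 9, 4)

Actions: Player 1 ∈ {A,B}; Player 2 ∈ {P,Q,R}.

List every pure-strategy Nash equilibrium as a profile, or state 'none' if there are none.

(A,P): not NE [P2→R gives 9>2]
(A,Q): NE
(A,R): not NE [P1→B gives 9>8]
(B,P): not NE [P1→A gives 5>2]
(B,Q): not NE [P1→A gives 8>0]
(B,R): not NE [P2→Q gives 9>4]

PSNE = {(A,Q)}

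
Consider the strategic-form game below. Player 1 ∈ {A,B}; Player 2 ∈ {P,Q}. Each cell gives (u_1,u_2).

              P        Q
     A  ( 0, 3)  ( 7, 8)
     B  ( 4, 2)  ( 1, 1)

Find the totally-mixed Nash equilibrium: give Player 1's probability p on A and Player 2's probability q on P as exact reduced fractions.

P1 indiff ⇒ q·0+(1-q)·7 = q·4+(1-q)·1 ⇒ q(-4) = (1-q)(-6) ⇒ q = 3/5
P2 indiff ⇒ p·3+(1-p)·2 = p·8+(1-p)·1 ⇒ p(-5) = (1-p)(-1) ⇒ p = 1/6

P1 mixes 1/6 on A; P2 mixes 3/5 on P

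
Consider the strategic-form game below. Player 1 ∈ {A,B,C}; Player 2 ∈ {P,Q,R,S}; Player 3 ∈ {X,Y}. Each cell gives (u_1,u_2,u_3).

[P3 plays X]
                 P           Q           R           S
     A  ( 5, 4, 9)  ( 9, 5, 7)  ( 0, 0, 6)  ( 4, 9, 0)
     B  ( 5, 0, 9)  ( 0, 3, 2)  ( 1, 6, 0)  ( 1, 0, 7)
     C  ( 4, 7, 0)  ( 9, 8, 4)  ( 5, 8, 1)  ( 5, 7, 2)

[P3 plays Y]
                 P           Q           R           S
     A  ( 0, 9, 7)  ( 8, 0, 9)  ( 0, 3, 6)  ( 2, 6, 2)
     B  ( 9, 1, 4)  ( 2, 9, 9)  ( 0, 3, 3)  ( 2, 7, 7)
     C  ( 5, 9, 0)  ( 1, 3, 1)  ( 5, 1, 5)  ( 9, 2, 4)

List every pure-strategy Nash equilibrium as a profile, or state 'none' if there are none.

(A,P,X): not NE [P2→S gives 9>4]
(A,P,Y): not NE [P1→B gives 9>0; P3→X gives 9>7]
(A,Q,X): not NE [P2→S gives 9>5; P3→Y gives 9>7]
(A,Q,Y): not NE [P2→P gives 9>0]
(A,R,X): not NE [P1→C gives 5>0; P2→S gives 9>0]
(A,R,Y): not NE [P1→C gives 5>0; P2→P gives 9>3]
(A,S,X): not NE [P1→C gives 5>4; P3→Y gives 2>0]
(A,S,Y): not NE [P1→C gives 9>2; P2→P gives 9>6]
(B,P,X): not NE [P2→R gives 6>0]
(B,P,Y): not NE [P2→Q gives 9>1; P3→X gives 9>4]
(B,Q,X): not NE [P1→C gives 9>0; P2→R gives 6>3; P3→Y gives 9>2]
(B,Q,Y): not NE [P1→A gives 8>2]
(B,R,X): not NE [P1→C gives 5>1; P3→Y gives 3>0]
(B,R,Y): not NE [P1→C gives 5>0; P2→Q gives 9>3]
(B,S,X): not NE [P1→C gives 5>1; P2→R gives 6>0]
(B,S,Y): not NE [P1→C gives 9>2; P2→Q gives 9>7]
(C,P,X): not NE [P1→B gives 5>4; P2→R gives 8>7]
(C,P,Y): not NE [P1→B gives 9>5]
(C,Q,X): NE
(C,Q,Y): not NE [P1→A gives 8>1; P2→P gives 9>3; P3→X gives 4>1]
(C,R,X): not NE [P3→Y gives 5>1]
(C,R,Y): not NE [P2→P gives 9>1]
(C,S,X): not NE [P2→R gives 8>7; P3→Y gives 4>2]
(C,S,Y): not NE [P2→P gives 9>2]

NE set: (C,Q,X)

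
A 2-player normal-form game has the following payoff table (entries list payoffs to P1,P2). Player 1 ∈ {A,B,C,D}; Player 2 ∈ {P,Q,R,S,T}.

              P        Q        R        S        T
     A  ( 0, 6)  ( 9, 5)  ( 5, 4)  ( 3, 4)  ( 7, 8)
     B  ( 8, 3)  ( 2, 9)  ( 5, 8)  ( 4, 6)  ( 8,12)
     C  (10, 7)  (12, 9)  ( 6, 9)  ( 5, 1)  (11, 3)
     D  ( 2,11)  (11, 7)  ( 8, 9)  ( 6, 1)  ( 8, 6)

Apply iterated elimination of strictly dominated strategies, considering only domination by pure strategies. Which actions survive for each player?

P1 drop A (C beats it: P:10>0 Q:12>9 R:6>5 S:5>3 T:11>7)
P1 drop B (C beats it: P:10>8 Q:12>2 R:6>5 S:5>4 T:11>8)
P2 drop S (P beats it: C:7>1 D:11>1)
P2 drop T (P beats it: C:7>3 D:11>6)
P1→{C,D} P2→{P,Q,R}

IESDS → P1:{C,D} P2:{P,Q,R}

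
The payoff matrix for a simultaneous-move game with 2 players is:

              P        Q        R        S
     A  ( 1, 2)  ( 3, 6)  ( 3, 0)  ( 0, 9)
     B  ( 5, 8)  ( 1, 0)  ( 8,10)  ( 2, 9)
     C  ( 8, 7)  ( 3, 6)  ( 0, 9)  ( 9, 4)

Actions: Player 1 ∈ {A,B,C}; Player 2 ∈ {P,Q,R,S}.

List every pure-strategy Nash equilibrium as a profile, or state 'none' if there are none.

(A,P): not NE [P1→C gives 8>1; P2→S gives 9>2]
(A,Q): not NE [P2→S gives 9>6]
(A,R): not NE [P1→B gives 8>3; P2→S gives 9>0]
(A,S): not NE [P1→C gives 9>0]
(B,P): not NE [P1→C gives 8>5; P2→R gives 10>8]
(B,Q): not NE [P1→C gives 3>1; P2→R gives 10>0]
(B,R): NE
(B,S): not NE [P1→C gives 9>2; P2→R gives 10>9]
(C,P): not NE [P2→R gives 9>7]
(C,Q): not NE [P2→R gives 9>6]
(C,R): not NE [P1→B gives 8>0]
(C,S): not NE [P2→R gives 9>4]

Nash profiles: (B,R)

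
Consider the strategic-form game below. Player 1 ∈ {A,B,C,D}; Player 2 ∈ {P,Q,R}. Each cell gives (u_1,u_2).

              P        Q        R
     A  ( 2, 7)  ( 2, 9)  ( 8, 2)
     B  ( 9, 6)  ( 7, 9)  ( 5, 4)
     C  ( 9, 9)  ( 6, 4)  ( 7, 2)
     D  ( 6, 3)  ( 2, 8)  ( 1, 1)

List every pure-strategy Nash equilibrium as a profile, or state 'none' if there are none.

PSNE = {(B,Q), (C,P)}

(A,P): not NE [P1→C gives 9>2; P2→Q gives 9>7]
(A,Q): not NE [P1→B gives 7>2]
(A,R): not NE [P2→Q gives 9>2]
(B,P): not NE [P2→Q gives 9>6]
(B,Q): NE
(B,R): not NE [P1→A gives 8>5; P2→Q gives 9>4]
(C,P): NE
(C,Q): not NE [P1→B gives 7>6; P2→P gives 9>4]
(C,R): not NE [P1→A gives 8>7; P2→P gives 9>2]
(D,P): not NE [P1→C gives 9>6; P2→Q gives 8>3]
(D,Q): not NE [P1→B gives 7>2]
(D,R): not NE [P1→A gives 8>1; P2→Q gives 8>1]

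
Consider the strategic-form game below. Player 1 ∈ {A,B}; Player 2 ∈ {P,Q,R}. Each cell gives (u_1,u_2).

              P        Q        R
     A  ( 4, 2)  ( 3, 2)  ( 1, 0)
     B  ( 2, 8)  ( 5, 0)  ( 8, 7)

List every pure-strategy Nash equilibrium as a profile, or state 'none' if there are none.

PSNE = {(A,P)}

(A,P): NE
(A,Q): not NE [P1→B gives 5>3]
(A,R): not NE [P1→B gives 8>1; P2→Q gives 2>0]
(B,P): not NE [P1→A gives 4>2]
(B,Q): not NE [P2→P gives 8>0]
(B,R): not NE [P2→P gives 8>7]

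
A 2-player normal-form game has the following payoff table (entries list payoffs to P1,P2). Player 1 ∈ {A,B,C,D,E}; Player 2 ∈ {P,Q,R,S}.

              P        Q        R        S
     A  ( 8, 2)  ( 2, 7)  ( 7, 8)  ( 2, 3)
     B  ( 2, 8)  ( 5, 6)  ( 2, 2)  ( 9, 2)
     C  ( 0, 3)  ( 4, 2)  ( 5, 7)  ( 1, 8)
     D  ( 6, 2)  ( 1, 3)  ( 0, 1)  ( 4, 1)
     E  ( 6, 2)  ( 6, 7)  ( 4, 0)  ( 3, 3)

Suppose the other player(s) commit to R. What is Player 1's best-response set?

argmax u_1 = {A}

u_1(A vs R) = 7
u_1(B vs R) = 2
u_1(C vs R) = 5
u_1(D vs R) = 0
u_1(E vs R) = 4
max payoff 7 at {A}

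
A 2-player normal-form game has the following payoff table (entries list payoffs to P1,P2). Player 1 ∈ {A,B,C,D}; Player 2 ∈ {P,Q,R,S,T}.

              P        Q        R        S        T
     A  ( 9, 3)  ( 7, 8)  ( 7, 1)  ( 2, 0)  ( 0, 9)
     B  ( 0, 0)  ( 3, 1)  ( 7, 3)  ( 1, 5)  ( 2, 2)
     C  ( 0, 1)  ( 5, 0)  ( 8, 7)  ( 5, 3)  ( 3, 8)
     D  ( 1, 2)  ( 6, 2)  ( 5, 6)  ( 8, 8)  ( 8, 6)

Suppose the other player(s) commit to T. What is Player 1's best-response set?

P1 best: {D}

u_1(A vs T) = 0
u_1(B vs T) = 2
u_1(C vs T) = 3
u_1(D vs T) = 8
max payoff 8 at {D}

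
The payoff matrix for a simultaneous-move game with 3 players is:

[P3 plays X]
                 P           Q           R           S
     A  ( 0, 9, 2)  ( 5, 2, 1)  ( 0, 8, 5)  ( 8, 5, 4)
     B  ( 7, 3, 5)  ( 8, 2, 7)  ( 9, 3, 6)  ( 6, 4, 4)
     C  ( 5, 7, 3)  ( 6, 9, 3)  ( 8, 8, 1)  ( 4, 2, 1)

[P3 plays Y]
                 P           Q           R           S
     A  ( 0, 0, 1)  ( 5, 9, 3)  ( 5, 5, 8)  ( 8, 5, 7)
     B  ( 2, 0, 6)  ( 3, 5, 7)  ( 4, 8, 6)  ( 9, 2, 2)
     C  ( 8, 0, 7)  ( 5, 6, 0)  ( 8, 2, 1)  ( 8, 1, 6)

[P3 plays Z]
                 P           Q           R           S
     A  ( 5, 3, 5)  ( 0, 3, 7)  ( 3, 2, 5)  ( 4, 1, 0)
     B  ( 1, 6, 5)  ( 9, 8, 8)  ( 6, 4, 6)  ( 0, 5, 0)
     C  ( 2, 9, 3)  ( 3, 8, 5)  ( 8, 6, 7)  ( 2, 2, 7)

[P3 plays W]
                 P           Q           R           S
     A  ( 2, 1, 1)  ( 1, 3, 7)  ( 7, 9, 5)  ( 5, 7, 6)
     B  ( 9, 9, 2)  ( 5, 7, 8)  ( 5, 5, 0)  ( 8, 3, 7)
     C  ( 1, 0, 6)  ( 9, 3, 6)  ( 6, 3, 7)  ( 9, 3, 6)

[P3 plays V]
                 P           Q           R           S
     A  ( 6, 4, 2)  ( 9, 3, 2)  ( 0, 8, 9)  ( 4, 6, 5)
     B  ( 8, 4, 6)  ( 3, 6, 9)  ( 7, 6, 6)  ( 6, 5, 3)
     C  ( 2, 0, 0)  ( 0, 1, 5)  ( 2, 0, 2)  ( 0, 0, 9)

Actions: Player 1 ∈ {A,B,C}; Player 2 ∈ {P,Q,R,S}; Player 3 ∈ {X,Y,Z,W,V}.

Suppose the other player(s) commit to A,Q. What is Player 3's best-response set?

P3 best: {Z,W}

u_3(X vs A,Q) = 1
u_3(Y vs A,Q) = 3
u_3(Z vs A,Q) = 7
u_3(W vs A,Q) = 7
u_3(V vs A,Q) = 2
max payoff 7 at {Z,W}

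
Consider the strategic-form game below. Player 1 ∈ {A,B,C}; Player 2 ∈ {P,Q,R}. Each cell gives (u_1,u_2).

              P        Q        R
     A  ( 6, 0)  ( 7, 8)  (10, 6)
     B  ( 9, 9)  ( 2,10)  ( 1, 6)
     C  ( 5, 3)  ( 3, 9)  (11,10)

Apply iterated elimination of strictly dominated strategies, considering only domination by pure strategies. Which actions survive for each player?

P2 drop P (Q beats it: A:8>0 B:10>9 C:9>3)
P1 drop B (A beats it: Q:7>2 R:10>1)
P1→{A,C} P2→{Q,R}

Remaining: P1:{A,C} P2:{Q,R}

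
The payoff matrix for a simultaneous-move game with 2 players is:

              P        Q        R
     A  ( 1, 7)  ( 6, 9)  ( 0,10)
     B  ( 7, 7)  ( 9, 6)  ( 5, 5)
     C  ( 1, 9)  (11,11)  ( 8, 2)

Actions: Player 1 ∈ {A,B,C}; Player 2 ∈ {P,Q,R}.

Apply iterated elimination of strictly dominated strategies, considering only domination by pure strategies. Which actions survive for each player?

Survivors P1:{B,C} P2:{P,Q}

P1 drop A (B beats it: P:7>1 Q:9>6 R:5>0)
P2 drop R (P beats it: B:7>5 C:9>2)
P1→{B,C} P2→{P,Q}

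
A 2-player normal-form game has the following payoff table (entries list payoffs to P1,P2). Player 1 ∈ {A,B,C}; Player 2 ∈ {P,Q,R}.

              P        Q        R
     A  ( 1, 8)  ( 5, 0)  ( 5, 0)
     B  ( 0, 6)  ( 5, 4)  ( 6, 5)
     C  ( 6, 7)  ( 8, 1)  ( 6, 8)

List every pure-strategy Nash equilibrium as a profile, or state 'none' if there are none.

Nash profiles: (C,R)

(A,P): not NE [P1→C gives 6>1]
(A,Q): not NE [P1→C gives 8>5; P2→P gives 8>0]
(A,R): not NE [P1→C gives 6>5; P2→P gives 8>0]
(B,P): not NE [P1→C gives 6>0]
(B,Q): not NE [P1→C gives 8>5; P2→P gives 6>4]
(B,R): not NE [P2→P gives 6>5]
(C,P): not NE [P2→R gives 8>7]
(C,Q): not NE [P2→R gives 8>1]
(C,R): NE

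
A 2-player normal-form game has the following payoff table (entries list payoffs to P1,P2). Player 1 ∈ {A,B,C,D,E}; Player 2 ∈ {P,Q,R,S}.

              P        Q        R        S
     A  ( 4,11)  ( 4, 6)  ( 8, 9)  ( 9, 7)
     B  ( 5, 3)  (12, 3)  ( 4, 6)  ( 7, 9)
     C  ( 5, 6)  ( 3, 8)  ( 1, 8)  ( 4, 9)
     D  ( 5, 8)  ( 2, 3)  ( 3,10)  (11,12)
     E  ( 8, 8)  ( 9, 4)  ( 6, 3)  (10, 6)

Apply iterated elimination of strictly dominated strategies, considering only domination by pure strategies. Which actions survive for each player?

P1 drop C (E beats it: P:8>5 Q:9>3 R:6>1 S:10>4)
P2 drop Q (S beats it: A:7>6 B:9>3 D:12>3 E:6>4)
P1 drop B (E beats it: P:8>5 R:6>4 S:10>7)
P1→{A,D,E} P2→{P,R,S}

Remaining: P1:{A,D,E} P2:{P,R,S}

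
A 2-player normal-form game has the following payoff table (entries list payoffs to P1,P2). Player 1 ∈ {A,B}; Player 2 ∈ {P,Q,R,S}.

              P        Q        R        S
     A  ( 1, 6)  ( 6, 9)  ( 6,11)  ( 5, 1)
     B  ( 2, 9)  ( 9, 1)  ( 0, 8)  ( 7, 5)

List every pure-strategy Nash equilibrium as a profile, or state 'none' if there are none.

(A,P): not NE [P1→B gives 2>1; P2→R gives 11>6]
(A,Q): not NE [P1→B gives 9>6; P2→R gives 11>9]
(A,R): NE
(A,S): not NE [P1→B gives 7>5; P2→R gives 11>1]
(B,P): NE
(B,Q): not NE [P2→P gives 9>1]
(B,R): not NE [P1→A gives 6>0; P2→P gives 9>8]
(B,S): not NE [P2→P gives 9>5]

PSNE = {(A,R), (B,P)}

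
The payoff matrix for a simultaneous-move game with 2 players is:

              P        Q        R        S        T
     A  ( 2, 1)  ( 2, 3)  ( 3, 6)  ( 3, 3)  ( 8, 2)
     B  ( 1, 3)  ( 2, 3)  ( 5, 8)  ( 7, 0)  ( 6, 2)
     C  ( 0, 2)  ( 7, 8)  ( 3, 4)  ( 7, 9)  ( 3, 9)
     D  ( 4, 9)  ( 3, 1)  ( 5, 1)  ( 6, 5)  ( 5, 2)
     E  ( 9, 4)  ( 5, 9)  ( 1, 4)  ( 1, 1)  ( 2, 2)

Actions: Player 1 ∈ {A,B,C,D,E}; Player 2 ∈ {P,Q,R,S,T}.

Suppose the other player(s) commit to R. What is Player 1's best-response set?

BR_1 = {B,D}

u_1(A vs R) = 3
u_1(B vs R) = 5
u_1(C vs R) = 3
u_1(D vs R) = 5
u_1(E vs R) = 1
max payoff 5 at {B,D}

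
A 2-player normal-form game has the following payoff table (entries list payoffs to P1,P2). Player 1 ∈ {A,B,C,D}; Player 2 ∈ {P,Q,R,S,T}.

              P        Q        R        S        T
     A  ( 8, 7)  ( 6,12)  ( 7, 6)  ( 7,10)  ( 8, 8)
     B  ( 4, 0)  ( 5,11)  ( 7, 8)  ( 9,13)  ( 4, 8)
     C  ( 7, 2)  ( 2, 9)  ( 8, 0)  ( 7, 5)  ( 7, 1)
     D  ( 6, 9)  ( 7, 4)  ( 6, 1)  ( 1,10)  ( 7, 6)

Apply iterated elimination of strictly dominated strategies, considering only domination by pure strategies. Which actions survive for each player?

Survivors P1:{A,B,D} P2:{Q,S}

P2 drop P (S beats it: A:10>7 B:13>0 C:5>2 D:10>9)
P2 drop R (Q beats it: A:12>6 B:11>8 C:9>0 D:4>1)
P2 drop T (S beats it: A:10>8 B:13>8 C:5>1 D:10>6)
P1 drop C (B beats it: Q:5>2 S:9>7)
P1→{A,B,D} P2→{Q,S}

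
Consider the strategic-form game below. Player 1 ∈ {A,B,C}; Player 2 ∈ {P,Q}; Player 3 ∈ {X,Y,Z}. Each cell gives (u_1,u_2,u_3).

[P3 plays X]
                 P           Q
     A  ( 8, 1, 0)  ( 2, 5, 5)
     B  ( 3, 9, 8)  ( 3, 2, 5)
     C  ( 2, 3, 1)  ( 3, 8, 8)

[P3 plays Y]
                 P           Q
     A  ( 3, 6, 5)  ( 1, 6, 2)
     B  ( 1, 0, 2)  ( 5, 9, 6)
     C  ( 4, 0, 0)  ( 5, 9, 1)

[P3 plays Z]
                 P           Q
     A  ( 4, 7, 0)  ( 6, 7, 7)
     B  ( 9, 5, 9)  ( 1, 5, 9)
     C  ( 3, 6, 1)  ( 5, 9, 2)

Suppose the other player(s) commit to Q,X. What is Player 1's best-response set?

u_1(A vs Q,X) = 2
u_1(B vs Q,X) = 3
u_1(C vs Q,X) = 3
max payoff 3 at {B,C}

BR_1 = {B,C}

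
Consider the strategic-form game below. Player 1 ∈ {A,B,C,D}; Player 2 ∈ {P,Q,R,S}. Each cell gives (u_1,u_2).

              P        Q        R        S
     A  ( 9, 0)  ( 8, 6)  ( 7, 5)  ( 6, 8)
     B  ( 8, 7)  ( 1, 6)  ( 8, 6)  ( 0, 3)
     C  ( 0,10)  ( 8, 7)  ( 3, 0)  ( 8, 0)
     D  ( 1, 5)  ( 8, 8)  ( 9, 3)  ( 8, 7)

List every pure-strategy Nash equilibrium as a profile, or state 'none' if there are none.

(A,P): not NE [P2→S gives 8>0]
(A,Q): not NE [P2→S gives 8>6]
(A,R): not NE [P1→D gives 9>7; P2→S gives 8>5]
(A,S): not NE [P1→D gives 8>6]
(B,P): not NE [P1→A gives 9>8]
(B,Q): not NE [P1→D gives 8>1; P2→P gives 7>6]
(B,R): not NE [P1→D gives 9>8; P2→P gives 7>6]
(B,S): not NE [P1→D gives 8>0; P2→P gives 7>3]
(C,P): not NE [P1→A gives 9>0]
(C,Q): not NE [P2→P gives 10>7]
(C,R): not NE [P1→D gives 9>3; P2→P gives 10>0]
(C,S): not NE [P2→P gives 10>0]
(D,P): not NE [P1→A gives 9>1; P2→Q gives 8>5]
(D,Q): NE
(D,R): not NE [P2→Q gives 8>3]
(D,S): not NE [P2→Q gives 8>7]

PSNE = {(D,Q)}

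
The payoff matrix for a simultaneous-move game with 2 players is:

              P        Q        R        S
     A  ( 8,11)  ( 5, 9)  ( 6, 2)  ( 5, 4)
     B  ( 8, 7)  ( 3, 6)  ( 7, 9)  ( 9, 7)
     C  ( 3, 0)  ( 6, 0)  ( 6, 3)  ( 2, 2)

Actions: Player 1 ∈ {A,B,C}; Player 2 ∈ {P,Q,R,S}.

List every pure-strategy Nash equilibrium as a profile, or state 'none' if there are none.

(A,P): NE
(A,Q): not NE [P1→C gives 6>5; P2→P gives 11>9]
(A,R): not NE [P1→B gives 7>6; P2→P gives 11>2]
(A,S): not NE [P1→B gives 9>5; P2→P gives 11>4]
(B,P): not NE [P2→R gives 9>7]
(B,Q): not NE [P1→C gives 6>3; P2→R gives 9>6]
(B,R): NE
(B,S): not NE [P2→R gives 9>7]
(C,P): not NE [P1→B gives 8>3; P2→R gives 3>0]
(C,Q): not NE [P2→R gives 3>0]
(C,R): not NE [P1→B gives 7>6]
(C,S): not NE [P1→B gives 9>2; P2→R gives 3>2]

NE set: (A,P), (B,R)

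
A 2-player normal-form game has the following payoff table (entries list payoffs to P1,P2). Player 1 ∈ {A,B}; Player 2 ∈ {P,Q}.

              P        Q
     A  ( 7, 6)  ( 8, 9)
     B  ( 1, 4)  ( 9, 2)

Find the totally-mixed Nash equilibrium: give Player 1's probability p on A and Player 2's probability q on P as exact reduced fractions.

P1 mixes 2/5 on A; P2 mixes 1/7 on P

P1 indiff ⇒ q·7+(1-q)·8 = q·1+(1-q)·9 ⇒ q(6) = (1-q)(1) ⇒ q = 1/7
P2 indiff ⇒ p·6+(1-p)·4 = p·9+(1-p)·2 ⇒ p(-3) = (1-p)(-2) ⇒ p = 2/5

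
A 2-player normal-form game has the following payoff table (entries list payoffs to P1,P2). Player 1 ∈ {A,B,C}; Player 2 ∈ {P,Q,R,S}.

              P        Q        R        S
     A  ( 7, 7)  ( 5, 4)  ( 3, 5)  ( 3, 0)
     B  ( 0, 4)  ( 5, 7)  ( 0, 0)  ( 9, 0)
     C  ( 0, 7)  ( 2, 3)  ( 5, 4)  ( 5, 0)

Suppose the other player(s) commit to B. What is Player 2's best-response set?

u_2(P vs B) = 4
u_2(Q vs B) = 7
u_2(R vs B) = 0
u_2(S vs B) = 0
max payoff 7 at {Q}

argmax u_2 = {Q}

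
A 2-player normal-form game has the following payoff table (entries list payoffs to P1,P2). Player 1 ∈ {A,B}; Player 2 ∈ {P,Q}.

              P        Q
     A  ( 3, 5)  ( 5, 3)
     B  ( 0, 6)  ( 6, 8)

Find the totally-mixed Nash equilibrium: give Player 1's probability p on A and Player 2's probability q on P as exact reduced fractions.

P1 indiff ⇒ q·3+(1-q)·5 = q·0+(1-q)·6 ⇒ q(3) = (1-q)(1) ⇒ q = 1/4
P2 indiff ⇒ p·5+(1-p)·6 = p·3+(1-p)·8 ⇒ p(2) = (1-p)(2) ⇒ p = 1/2

p=1/2, q=1/4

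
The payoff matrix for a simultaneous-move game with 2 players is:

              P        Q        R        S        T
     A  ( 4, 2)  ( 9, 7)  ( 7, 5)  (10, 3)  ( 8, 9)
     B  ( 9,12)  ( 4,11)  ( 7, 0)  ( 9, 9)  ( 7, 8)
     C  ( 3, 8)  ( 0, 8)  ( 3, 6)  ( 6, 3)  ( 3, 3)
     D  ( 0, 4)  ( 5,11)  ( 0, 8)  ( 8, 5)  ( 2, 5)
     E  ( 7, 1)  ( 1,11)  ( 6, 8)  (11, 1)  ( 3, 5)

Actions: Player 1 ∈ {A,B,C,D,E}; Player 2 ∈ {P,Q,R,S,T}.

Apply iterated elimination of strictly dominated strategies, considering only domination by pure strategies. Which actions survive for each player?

P1 drop C (A beats it: P:4>3 Q:9>0 R:7>3 S:10>6 T:8>3)
P1 drop D (A beats it: P:4>0 Q:9>5 R:7>0 S:10>8 T:8>2)
P2 drop R (Q beats it: A:7>5 B:11>0 E:11>8)
P2 drop S (Q beats it: A:7>3 B:11>9 E:11>1)
P1 drop E (B beats it: P:9>7 Q:4>1 T:7>3)
P1→{A,B} P2→{P,Q,T}

IESDS → P1:{A,B} P2:{P,Q,T}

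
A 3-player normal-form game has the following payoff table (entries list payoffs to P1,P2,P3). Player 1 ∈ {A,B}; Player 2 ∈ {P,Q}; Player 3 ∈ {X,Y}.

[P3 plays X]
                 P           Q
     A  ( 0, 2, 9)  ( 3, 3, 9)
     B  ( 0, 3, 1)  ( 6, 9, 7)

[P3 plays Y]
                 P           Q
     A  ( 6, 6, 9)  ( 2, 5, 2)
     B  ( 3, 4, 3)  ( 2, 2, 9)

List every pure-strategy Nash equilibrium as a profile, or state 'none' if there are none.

NE set: (A,P,Y)

(A,P,X): not NE [P2→Q gives 3>2]
(A,P,Y): NE
(A,Q,X): not NE [P1→B gives 6>3]
(A,Q,Y): not NE [P2→P gives 6>5; P3→X gives 9>2]
(B,P,X): not NE [P2→Q gives 9>3; P3→Y gives 3>1]
(B,P,Y): not NE [P1→A gives 6>3]
(B,Q,X): not NE [P3→Y gives 9>7]
(B,Q,Y): not NE [P2→P gives 4>2]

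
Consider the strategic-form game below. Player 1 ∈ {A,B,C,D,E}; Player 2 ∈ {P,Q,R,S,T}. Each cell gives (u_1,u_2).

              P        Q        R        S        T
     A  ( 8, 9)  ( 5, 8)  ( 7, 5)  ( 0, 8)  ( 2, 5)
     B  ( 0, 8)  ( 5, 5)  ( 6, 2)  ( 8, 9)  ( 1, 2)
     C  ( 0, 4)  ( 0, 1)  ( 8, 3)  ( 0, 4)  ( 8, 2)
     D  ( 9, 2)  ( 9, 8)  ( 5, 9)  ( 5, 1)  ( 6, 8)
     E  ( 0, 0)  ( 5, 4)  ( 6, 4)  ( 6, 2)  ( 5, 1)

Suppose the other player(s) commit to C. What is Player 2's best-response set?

u_2(P vs C) = 4
u_2(Q vs C) = 1
u_2(R vs C) = 3
u_2(S vs C) = 4
u_2(T vs C) = 2
max payoff 4 at {P,S}

P2 best: {P,S}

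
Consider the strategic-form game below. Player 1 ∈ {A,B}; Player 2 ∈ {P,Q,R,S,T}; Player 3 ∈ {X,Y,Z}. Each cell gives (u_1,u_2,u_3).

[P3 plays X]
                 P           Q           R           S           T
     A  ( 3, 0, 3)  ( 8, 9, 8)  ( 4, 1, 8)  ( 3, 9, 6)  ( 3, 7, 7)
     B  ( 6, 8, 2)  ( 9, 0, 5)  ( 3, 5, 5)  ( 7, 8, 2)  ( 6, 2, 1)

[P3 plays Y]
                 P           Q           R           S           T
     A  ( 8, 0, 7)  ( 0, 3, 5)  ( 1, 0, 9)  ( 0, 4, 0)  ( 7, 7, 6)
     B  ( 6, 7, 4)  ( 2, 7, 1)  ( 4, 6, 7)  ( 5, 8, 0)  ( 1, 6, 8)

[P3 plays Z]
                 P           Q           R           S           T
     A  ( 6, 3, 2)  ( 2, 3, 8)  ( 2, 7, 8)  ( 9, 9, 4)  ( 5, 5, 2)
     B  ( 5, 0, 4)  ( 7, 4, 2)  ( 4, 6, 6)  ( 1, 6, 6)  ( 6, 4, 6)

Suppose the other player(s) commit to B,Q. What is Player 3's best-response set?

argmax u_3 = {X}

u_3(X vs B,Q) = 5
u_3(Y vs B,Q) = 1
u_3(Z vs B,Q) = 2
max payoff 5 at {X}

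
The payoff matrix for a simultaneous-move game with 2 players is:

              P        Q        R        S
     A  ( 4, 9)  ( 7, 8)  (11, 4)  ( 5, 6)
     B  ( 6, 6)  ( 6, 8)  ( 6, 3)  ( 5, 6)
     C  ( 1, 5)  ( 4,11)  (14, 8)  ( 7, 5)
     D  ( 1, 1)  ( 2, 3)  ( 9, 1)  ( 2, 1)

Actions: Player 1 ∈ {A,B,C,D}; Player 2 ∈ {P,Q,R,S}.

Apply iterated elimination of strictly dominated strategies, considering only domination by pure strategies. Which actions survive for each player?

IESDS → P1:{A,B} P2:{P,Q}

P1 drop D (A beats it: P:4>1 Q:7>2 R:11>9 S:5>2)
P2 drop R (Q beats it: A:8>4 B:8>3 C:11>8)
P2 drop S (Q beats it: A:8>6 B:8>6 C:11>5)
P1 drop C (A beats it: P:4>1 Q:7>4)
P1→{A,B} P2→{P,Q}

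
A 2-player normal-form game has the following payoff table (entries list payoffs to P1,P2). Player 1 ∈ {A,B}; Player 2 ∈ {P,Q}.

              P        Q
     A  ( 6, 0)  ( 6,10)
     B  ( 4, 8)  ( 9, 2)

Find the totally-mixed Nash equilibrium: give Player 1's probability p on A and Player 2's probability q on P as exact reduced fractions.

(p,q) = (3/8, 3/5)

P1 indiff ⇒ q·6+(1-q)·6 = q·4+(1-q)·9 ⇒ q(2) = (1-q)(3) ⇒ q = 3/5
P2 indiff ⇒ p·0+(1-p)·8 = p·10+(1-p)·2 ⇒ p(-10) = (1-p)(-6) ⇒ p = 3/8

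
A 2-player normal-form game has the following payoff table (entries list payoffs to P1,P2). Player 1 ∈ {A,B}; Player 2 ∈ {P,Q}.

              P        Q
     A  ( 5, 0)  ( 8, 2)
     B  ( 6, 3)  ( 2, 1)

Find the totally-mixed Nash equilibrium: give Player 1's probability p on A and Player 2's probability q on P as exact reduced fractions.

P1 mixes 1/2 on A; P2 mixes 6/7 on P

P1 indiff ⇒ q·5+(1-q)·8 = q·6+(1-q)·2 ⇒ q(-1) = (1-q)(-6) ⇒ q = 6/7
P2 indiff ⇒ p·0+(1-p)·3 = p·2+(1-p)·1 ⇒ p(-2) = (1-p)(-2) ⇒ p = 1/2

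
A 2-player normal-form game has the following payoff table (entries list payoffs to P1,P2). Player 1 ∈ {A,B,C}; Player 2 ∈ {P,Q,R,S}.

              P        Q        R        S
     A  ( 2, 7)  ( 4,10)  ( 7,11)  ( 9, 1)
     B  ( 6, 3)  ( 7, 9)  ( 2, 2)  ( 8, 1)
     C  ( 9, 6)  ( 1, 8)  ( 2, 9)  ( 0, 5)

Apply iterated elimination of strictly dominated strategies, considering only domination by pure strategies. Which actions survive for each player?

Remaining: P1:{A,B} P2:{Q,R}

P2 drop P (Q beats it: A:10>7 B:9>3 C:8>6)
P1 drop C (A beats it: Q:4>1 R:7>2 S:9>0)
P2 drop S (Q beats it: A:10>1 B:9>1)
P1→{A,B} P2→{Q,R}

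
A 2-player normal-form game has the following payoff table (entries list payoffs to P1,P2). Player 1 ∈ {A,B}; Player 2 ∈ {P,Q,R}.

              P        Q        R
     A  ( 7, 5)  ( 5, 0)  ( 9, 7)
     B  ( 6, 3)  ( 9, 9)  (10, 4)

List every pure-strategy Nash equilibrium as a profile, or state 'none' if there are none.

(A,P): not NE [P2→R gives 7>5]
(A,Q): not NE [P1→B gives 9>5; P2→R gives 7>0]
(A,R): not NE [P1→B gives 10>9]
(B,P): not NE [P1→A gives 7>6; P2→Q gives 9>3]
(B,Q): NE
(B,R): not NE [P2→Q gives 9>4]

NE set: (B,Q)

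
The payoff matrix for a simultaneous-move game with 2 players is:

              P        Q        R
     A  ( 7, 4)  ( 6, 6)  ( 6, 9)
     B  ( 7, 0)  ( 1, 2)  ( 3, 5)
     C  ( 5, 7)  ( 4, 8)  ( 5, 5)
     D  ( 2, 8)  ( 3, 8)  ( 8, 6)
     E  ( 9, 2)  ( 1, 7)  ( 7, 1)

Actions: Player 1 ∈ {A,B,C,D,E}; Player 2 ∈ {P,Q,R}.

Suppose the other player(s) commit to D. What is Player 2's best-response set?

u_2(P vs D) = 8
u_2(Q vs D) = 8
u_2(R vs D) = 6
max payoff 8 at {P,Q}

argmax u_2 = {P,Q}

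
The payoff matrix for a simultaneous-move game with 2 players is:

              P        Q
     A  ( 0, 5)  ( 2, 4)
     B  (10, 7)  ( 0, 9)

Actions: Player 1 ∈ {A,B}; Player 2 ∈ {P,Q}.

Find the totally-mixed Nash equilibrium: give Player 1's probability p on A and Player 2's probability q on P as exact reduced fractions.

(p,q) = (2/3, 1/6)

P1 indiff ⇒ q·0+(1-q)·2 = q·10+(1-q)·0 ⇒ q(-10) = (1-q)(-2) ⇒ q = 1/6
P2 indiff ⇒ p·5+(1-p)·7 = p·4+(1-p)·9 ⇒ p(1) = (1-p)(2) ⇒ p = 2/3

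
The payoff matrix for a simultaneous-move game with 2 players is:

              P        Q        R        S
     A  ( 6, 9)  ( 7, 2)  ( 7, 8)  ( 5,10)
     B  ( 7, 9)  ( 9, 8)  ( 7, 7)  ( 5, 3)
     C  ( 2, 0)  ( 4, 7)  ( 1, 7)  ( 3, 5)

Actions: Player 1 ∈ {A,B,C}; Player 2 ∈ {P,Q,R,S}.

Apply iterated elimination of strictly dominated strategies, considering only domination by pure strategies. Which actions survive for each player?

Survivors P1:{A,B} P2:{P,S}

P1 drop C (A beats it: P:6>2 Q:7>4 R:7>1 S:5>3)
P2 drop Q (P beats it: A:9>2 B:9>8)
P2 drop R (P beats it: A:9>8 B:9>7)
P1→{A,B} P2→{P,S}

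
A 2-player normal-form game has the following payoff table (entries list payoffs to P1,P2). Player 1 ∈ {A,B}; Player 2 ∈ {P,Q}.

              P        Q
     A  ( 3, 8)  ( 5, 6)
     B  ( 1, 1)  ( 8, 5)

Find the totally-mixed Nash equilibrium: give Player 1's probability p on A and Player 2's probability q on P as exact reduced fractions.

P1 indiff ⇒ q·3+(1-q)·5 = q·1+(1-q)·8 ⇒ q(2) = (1-q)(3) ⇒ q = 3/5
P2 indiff ⇒ p·8+(1-p)·1 = p·6+(1-p)·5 ⇒ p(2) = (1-p)(4) ⇒ p = 2/3

(p,q) = (2/3, 3/5)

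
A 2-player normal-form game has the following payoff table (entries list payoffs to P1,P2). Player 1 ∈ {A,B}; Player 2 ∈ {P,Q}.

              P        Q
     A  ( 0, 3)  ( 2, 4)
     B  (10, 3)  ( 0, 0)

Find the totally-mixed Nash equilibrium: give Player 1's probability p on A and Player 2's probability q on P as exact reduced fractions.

(p,q) = (3/4, 1/6)

P1 indiff ⇒ q·0+(1-q)·2 = q·10+(1-q)·0 ⇒ q(-10) = (1-q)(-2) ⇒ q = 1/6
P2 indiff ⇒ p·3+(1-p)·3 = p·4+(1-p)·0 ⇒ p(-1) = (1-p)(-3) ⇒ p = 3/4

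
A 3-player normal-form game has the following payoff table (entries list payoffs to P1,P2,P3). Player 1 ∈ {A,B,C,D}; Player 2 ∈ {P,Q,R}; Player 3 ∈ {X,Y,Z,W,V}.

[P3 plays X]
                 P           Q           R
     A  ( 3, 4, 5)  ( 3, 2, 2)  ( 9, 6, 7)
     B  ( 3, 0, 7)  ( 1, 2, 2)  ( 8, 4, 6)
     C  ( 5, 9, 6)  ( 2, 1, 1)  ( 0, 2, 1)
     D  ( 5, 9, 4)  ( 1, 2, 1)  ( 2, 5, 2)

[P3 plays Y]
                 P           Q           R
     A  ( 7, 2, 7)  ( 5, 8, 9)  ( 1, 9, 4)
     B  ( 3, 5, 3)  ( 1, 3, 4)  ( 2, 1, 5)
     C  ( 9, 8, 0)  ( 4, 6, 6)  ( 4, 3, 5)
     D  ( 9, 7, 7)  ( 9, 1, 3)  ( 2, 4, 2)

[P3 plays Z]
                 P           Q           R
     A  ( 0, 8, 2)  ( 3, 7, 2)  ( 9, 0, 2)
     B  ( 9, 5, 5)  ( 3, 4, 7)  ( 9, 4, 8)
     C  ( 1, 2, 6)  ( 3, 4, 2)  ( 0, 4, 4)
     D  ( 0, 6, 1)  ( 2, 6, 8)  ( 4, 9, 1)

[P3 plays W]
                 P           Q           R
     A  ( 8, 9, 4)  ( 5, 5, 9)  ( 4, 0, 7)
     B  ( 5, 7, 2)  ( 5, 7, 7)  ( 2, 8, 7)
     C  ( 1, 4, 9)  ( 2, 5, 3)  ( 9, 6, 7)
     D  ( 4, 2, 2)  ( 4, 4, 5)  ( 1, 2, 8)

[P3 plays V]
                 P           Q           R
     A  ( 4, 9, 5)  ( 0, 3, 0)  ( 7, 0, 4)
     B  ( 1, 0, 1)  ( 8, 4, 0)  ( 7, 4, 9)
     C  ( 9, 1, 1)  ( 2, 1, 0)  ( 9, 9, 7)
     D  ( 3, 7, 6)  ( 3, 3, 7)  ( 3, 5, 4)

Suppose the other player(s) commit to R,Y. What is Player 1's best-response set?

P1 best: {C}

u_1(A vs R,Y) = 1
u_1(B vs R,Y) = 2
u_1(C vs R,Y) = 4
u_1(D vs R,Y) = 2
max payoff 4 at {C}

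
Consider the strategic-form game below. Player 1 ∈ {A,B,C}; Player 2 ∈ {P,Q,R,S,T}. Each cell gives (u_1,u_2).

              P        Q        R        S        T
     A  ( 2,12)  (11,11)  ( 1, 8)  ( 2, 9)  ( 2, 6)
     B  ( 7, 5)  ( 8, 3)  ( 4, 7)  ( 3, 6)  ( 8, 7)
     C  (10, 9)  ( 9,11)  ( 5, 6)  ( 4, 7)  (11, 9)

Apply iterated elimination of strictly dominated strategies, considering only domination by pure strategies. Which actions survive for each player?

IESDS → P1:{A,C} P2:{P,Q}

P1 drop B (C beats it: P:10>7 Q:9>8 R:5>4 S:4>3 T:11>8)
P2 drop R (P beats it: A:12>8 C:9>6)
P2 drop S (P beats it: A:12>9 C:9>7)
P2 drop T (Q beats it: A:11>6 C:11>9)
P1→{A,C} P2→{P,Q}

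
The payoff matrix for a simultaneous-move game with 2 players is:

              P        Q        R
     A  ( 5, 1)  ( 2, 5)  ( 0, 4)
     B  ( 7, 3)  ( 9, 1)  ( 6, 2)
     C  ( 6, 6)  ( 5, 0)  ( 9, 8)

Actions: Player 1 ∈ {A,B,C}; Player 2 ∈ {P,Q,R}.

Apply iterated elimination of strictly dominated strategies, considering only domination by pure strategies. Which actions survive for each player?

P1 drop A (B beats it: P:7>5 Q:9>2 R:6>0)
P2 drop Q (P beats it: B:3>1 C:6>0)
P1→{B,C} P2→{P,R}

Survivors P1:{B,C} P2:{P,R}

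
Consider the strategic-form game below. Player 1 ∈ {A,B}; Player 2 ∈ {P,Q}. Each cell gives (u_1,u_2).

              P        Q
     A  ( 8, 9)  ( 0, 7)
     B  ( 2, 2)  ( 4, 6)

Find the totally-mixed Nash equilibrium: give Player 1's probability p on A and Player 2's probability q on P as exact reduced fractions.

P1 indiff ⇒ q·8+(1-q)·0 = q·2+(1-q)·4 ⇒ q(6) = (1-q)(4) ⇒ q = 2/5
P2 indiff ⇒ p·9+(1-p)·2 = p·7+(1-p)·6 ⇒ p(2) = (1-p)(4) ⇒ p = 2/3

(p,q) = (2/3, 2/5)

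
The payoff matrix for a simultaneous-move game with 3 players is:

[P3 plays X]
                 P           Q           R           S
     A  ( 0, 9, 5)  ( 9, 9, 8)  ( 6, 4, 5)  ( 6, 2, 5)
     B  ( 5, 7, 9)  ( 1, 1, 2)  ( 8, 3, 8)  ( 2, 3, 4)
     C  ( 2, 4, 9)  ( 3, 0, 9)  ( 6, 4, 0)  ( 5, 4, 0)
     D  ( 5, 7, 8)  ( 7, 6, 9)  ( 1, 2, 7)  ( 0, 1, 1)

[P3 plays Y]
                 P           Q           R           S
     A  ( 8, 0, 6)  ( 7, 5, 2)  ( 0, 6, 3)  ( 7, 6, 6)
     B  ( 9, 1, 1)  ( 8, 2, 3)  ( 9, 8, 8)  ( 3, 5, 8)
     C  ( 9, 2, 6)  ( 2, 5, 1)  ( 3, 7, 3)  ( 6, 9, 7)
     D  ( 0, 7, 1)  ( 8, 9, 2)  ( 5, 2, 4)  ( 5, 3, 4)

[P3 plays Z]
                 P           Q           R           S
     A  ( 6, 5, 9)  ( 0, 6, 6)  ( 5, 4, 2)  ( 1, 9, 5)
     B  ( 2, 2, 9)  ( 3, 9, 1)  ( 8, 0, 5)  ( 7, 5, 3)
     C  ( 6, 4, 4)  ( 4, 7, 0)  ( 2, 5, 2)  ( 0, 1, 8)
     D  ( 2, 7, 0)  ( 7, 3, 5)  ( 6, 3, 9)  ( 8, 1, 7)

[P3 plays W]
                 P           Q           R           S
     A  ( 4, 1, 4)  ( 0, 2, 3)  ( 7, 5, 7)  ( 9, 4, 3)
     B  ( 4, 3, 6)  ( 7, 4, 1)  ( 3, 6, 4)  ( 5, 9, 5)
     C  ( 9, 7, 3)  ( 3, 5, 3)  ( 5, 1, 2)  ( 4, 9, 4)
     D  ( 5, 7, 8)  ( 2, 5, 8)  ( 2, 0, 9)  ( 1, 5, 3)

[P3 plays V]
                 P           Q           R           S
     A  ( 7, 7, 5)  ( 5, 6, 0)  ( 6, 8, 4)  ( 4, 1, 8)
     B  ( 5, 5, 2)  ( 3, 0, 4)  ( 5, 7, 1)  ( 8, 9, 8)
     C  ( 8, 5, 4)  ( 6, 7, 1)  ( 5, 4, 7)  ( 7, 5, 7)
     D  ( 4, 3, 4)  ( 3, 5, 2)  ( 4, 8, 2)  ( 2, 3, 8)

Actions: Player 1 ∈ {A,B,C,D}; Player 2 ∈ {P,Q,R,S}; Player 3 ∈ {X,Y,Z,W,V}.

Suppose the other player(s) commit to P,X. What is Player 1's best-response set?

P1 best: {B,D}

u_1(A vs P,X) = 0
u_1(B vs P,X) = 5
u_1(C vs P,X) = 2
u_1(D vs P,X) = 5
max payoff 5 at {B,D}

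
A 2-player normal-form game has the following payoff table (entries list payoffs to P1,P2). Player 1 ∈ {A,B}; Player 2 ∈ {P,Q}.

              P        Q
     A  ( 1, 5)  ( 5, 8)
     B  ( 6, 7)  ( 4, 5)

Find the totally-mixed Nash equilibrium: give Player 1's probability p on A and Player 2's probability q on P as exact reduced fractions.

P1 mixes 2/5 on A; P2 mixes 1/6 on P

P1 indiff ⇒ q·1+(1-q)·5 = q·6+(1-q)·4 ⇒ q(-5) = (1-q)(-1) ⇒ q = 1/6
P2 indiff ⇒ p·5+(1-p)·7 = p·8+(1-p)·5 ⇒ p(-3) = (1-p)(-2) ⇒ p = 2/5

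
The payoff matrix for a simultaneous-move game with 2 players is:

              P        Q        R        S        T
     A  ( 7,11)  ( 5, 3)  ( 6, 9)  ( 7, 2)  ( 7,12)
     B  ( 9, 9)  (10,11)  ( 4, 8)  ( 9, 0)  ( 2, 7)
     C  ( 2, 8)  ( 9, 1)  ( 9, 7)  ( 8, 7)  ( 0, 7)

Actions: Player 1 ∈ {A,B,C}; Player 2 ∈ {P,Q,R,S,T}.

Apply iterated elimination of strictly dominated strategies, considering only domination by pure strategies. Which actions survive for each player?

P2 drop R (P beats it: A:11>9 B:9>8 C:8>7)
P1 drop C (B beats it: P:9>2 Q:10>9 S:9>8 T:2>0)
P2 drop S (P beats it: A:11>2 B:9>0)
P1→{A,B} P2→{P,Q,T}

IESDS → P1:{A,B} P2:{P,Q,T}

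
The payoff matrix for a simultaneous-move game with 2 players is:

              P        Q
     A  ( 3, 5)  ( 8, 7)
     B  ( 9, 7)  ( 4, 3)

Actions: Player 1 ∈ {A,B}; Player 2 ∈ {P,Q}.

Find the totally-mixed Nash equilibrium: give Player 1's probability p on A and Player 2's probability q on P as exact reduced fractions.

P1 indiff ⇒ q·3+(1-q)·8 = q·9+(1-q)·4 ⇒ q(-6) = (1-q)(-4) ⇒ q = 2/5
P2 indiff ⇒ p·5+(1-p)·7 = p·7+(1-p)·3 ⇒ p(-2) = (1-p)(-4) ⇒ p = 2/3

(p,q) = (2/3, 2/5)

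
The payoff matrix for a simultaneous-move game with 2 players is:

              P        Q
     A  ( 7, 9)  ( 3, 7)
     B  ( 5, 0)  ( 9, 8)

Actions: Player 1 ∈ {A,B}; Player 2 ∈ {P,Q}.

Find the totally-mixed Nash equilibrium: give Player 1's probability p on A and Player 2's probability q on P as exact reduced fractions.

(p,q) = (4/5, 3/4)

P1 indiff ⇒ q·7+(1-q)·3 = q·5+(1-q)·9 ⇒ q(2) = (1-q)(6) ⇒ q = 3/4
P2 indiff ⇒ p·9+(1-p)·0 = p·7+(1-p)·8 ⇒ p(2) = (1-p)(8) ⇒ p = 4/5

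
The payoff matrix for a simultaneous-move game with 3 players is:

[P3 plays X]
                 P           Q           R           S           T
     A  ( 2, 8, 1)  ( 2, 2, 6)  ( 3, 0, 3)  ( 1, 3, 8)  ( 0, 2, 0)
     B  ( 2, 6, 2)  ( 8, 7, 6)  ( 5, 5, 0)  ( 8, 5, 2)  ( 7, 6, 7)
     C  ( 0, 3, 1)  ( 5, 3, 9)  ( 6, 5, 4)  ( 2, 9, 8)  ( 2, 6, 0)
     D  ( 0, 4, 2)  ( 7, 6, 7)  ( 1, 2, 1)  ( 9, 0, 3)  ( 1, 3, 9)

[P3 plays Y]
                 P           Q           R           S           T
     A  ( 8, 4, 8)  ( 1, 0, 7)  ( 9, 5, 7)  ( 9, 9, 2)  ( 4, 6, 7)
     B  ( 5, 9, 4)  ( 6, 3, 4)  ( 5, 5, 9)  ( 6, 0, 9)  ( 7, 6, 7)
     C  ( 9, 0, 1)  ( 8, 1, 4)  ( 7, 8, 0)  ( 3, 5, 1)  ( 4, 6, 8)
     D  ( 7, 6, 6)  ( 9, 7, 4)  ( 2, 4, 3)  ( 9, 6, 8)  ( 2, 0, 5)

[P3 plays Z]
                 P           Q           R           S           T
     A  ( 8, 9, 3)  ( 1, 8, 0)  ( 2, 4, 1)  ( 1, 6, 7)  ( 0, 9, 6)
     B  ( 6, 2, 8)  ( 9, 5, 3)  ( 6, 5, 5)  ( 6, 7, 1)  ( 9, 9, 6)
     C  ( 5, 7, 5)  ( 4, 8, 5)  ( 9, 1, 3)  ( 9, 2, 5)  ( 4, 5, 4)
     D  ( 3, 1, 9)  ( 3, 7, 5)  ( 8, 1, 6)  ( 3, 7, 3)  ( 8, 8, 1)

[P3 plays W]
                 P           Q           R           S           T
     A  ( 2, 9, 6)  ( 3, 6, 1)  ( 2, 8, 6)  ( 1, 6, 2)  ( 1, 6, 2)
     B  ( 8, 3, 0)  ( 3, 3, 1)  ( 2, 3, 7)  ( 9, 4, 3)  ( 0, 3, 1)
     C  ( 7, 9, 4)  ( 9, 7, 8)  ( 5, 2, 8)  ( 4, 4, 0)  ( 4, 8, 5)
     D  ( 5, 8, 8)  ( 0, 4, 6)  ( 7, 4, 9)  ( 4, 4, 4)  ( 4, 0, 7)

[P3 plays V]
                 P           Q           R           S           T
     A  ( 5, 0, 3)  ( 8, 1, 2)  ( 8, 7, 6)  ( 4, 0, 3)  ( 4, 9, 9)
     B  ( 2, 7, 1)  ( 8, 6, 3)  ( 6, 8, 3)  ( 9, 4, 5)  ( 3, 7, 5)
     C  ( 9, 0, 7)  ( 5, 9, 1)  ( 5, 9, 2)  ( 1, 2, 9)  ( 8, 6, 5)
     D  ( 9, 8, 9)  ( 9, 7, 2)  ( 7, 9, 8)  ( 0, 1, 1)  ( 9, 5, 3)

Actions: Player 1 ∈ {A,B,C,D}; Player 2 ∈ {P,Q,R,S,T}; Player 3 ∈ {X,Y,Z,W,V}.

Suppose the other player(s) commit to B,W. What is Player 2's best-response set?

u_2(P vs B,W) = 3
u_2(Q vs B,W) = 3
u_2(R vs B,W) = 3
u_2(S vs B,W) = 4
u_2(T vs B,W) = 3
max payoff 4 at {S}

BR_2 = {S}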